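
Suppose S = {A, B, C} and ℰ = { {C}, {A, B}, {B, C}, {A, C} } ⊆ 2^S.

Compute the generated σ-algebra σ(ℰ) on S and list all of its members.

σ(ℰ) (8 sets): { {}, {A}, {B}, {C}, {A, B}, {A, C}, {B, C}, S }

Derivation:
Initial family (6 sets): { {}, {C}, {A, B}, {A, C}, {B, C}, S }.
Pass 1. New:
  {A}  = ᶜ of {B, C}
  {B}  = ᶜ of {A, C}
  — 8 sets.
After Pass 2 the family is unchanged; done.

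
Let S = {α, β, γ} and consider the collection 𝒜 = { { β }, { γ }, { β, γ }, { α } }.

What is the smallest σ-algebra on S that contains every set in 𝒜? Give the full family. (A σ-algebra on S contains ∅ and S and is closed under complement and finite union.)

σ(𝒜) (8 sets): { {}, { α }, { β }, { γ }, { α, β }, { α, γ }, { β, γ }, S }

Derivation:
Initial family (6 sets): { {}, { α }, { β }, { γ }, { β, γ }, S }.
Round 1: +2 →
  { α, β }  = S∖{ γ }
  { α, γ }  = S∖{ β }
  — 8 sets.
Round 2: closed — nothing new.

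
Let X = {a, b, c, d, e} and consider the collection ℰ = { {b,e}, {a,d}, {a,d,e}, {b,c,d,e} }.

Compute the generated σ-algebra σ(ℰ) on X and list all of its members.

σ(ℰ) (32 sets): { ∅, {a}, {b}, {c}, {d}, {e}, {a,b}, {a,c}, {a,d}, {a,e}, {b,c}, {b,d}, {b,e}, {c,d}, {c,e}, {d,e}, {a,b,c}, {a,b,d}, {a,b,e}, {a,c,d}, {a,c,e}, {a,d,e}, {b,c,d}, {b,c,e}, {b,d,e}, {c,d,e}, {a,b,c,d}, {a,b,c,e}, {a,b,d,e}, {a,c,d,e}, {b,c,d,e}, X }

Check:
Initial family (6 sets): { ∅, {a,d}, {b,e}, {a,d,e}, {b,c,d,e}, X }.
Pass 1: +5 →
  {a}  = X∖{b,c,d,e}
  {b,c}  = X∖{a,d,e}
  {a,c,d}  = X∖{b,e}
  {b,c,e}  = X∖{a,d}
  {a,b,d,e}  = {a,d,e} ∪ {b,e}
  |family| = 11
Pass 2. New:
  {c}  = X∖{a,b,d,e}
  {a,b,c}  = {b,c} ∪ {a}
  {a,b,e}  = {b,e} ∪ {a}
  {a,b,c,d}  = {a,c,d} ∪ {b,c}
  {a,b,c,e}  = {b,c,e} ∪ {a}
  {a,c,d,e}  = {a,d,e} ∪ {a,c,d}
  |family| = 17
Pass 3 adds 6:
  {b}  = X∖{a,c,d,e}
  {d}  = X∖{a,b,c,e}
  {e}  = X∖{a,b,c,d}
  {a,c}  = {c} ∪ {a}
  {c,d}  = X∖{a,b,e}
  {d,e}  = X∖{a,b,c}
  |family| = 23
Pass 4: +9 →
  {a,b}  = {b} ∪ {a}
  {a,e}  = {e} ∪ {a}
  {b,d}  = {b} ∪ {d}
  {c,e}  = {e} ∪ {c}
  {a,b,d}  = {b} ∪ {a,d}
  {a,c,e}  = {e} ∪ {a,c}
  {b,c,d}  = {c,d} ∪ {b}
  {b,d,e}  = X∖{a,c}
  {c,d,e}  = {c,d} ∪ {e}
  |family| = 32
Pass 5: already closed under ᶜ and ∪.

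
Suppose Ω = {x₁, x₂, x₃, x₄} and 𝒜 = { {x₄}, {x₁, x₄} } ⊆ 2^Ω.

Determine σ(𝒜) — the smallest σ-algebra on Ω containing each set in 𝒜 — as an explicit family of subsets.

σ(𝒜) (8 sets): { ∅, {x₁}, {x₄}, {x₁, x₄}, {x₂, x₃}, {x₁, x₂, x₃}, {x₂, x₃, x₄}, Ω }

Derivation:
Begin from { ∅, {x₄}, {x₁, x₄}, Ω } (that is, 𝒜 plus ∅ and Ω).
Iteration 1: 2 new —
  {x₂, x₃}  = ᶜ of {x₁, x₄}
  {x₁, x₂, x₃}  = ᶜ of {x₄}
  |family| = 6
Iteration 2: 1 new —
  {x₂, x₃, x₄}  = {x₂, x₃} ∪ {x₄}
  |family| = 7
Iteration 3. New:
  {x₁}  = ᶜ of {x₂, x₃, x₄}
  |family| = 8
After Iteration 4 the family is unchanged; done.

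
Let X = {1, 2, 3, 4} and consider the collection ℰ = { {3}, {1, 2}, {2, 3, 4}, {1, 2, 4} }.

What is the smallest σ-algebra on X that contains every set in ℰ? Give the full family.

|σ(ℰ)| = 16.  σ(ℰ) = { ∅, {1}, {2}, {3}, {4}, {1, 2}, {1, 3}, {1, 4}, {2, 3}, {2, 4}, {3, 4}, {1, 2, 3}, {1, 2, 4}, {1, 3, 4}, {2, 3, 4}, X }

Trace:
Initial family (6 sets): { ∅, {3}, {1, 2}, {1, 2, 4}, {2, 3, 4}, X }.
Pass 1 (3 new):
  {1}  = {2, 3, 4}ᶜ
  {3, 4}  = {1, 2}ᶜ
  {1, 2, 3}  = {3} ∪ {1, 2}
  |family| = 9
Pass 2: +3 →
  {4}  = {1, 2, 3}ᶜ
  {1, 3}  = {3} ∪ {1}
  {1, 3, 4}  = {3, 4} ∪ {1}
  |family| = 12
Pass 3: 3 new —
  {2}  = {1, 3, 4}ᶜ
  {1, 4}  = {4} ∪ {1}
  {2, 4}  = {1, 3}ᶜ
  |family| = 15
Pass 4 adds 1:
  {2, 3}  = {1, 4}ᶜ
  |family| = 16
Pass 5: no new sets; the family is a σ-algebra.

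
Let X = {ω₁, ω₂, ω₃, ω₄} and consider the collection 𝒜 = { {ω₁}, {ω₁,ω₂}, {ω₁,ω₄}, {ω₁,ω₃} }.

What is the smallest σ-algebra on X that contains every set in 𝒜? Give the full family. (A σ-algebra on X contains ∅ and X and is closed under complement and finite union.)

Seed the family with 𝒜 together with ∅ and X: { ∅, {ω₁}, {ω₁,ω₂}, {ω₁,ω₃}, {ω₁,ω₄}, X }.
Round 1 (7 new):
  {ω₂,ω₃}  = X∖{ω₁,ω₄}
  {ω₂,ω₄}  = X∖{ω₁,ω₃}
  {ω₃,ω₄}  = X∖{ω₁,ω₂}
  {ω₁,ω₂,ω₃}  = {ω₁,ω₂} ∪ {ω₁,ω₃}
  {ω₁,ω₂,ω₄}  = {ω₁,ω₄} ∪ {ω₁,ω₂}
  {ω₁,ω₃,ω₄}  = {ω₁,ω₄} ∪ {ω₁,ω₃}
  {ω₂,ω₃,ω₄}  = X∖{ω₁}
  |family| = 13
Round 2: 3 new —
  {ω₂}  = X∖{ω₁,ω₃,ω₄}
  {ω₃}  = X∖{ω₁,ω₂,ω₄}
  {ω₄}  = X∖{ω₁,ω₂,ω₃}
  |family| = 16
Round 3 adds nothing — fixpoint reached.

|σ(𝒜)| = 16.  σ(𝒜) = { ∅, {ω₁}, {ω₂}, {ω₃}, {ω₄}, {ω₁,ω₂}, {ω₁,ω₃}, {ω₁,ω₄}, {ω₂,ω₃}, {ω₂,ω₄}, {ω₃,ω₄}, {ω₁,ω₂,ω₃}, {ω₁,ω₂,ω₄}, {ω₁,ω₃,ω₄}, {ω₂,ω₃,ω₄}, X }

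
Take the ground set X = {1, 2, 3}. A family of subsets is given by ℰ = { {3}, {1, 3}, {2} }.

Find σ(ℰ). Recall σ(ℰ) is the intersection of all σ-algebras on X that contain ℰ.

Begin from { {}, {2}, {3}, {1, 3}, X } (that is, ℰ plus ∅ and X).
Step 1 adds 2:
  {1, 2}  = X∖{3}
  {2, 3}  = {3} ∪ {2}
  — 7 sets.
Step 2 adds 1:
  {1}  = X∖{2, 3}
  — 8 sets.
Step 3: already closed under ᶜ and ∪.

Hence σ(ℰ) has 8 members: { {}, {1}, {2}, {3}, {1, 2}, {1, 3}, {2, 3}, X }.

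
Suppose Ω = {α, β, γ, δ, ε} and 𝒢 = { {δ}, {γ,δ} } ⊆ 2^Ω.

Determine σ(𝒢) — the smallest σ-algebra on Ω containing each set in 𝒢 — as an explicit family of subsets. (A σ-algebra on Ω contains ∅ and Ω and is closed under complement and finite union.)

Seed the family with 𝒢 together with ∅ and Ω: { {}, {δ}, {γ,δ}, Ω }.
Pass 1: +2 →
  {α,β,ε}  = ᶜ of {γ,δ}
  {α,β,γ,ε}  = ᶜ of {δ}
  — 6 sets.
Pass 2: 1 new —
  {α,β,δ,ε}  = {α,β,ε} ∪ {δ}
  — 7 sets.
Pass 3 (1 new):
  {γ}  = ᶜ of {α,β,δ,ε}
  — 8 sets.
Pass 4: stable.

Therefore σ(𝒢) = { {}, {γ}, {δ}, {γ,δ}, {α,β,ε}, {α,β,γ,ε}, {α,β,δ,ε}, Ω } (|σ(𝒢)| = 8).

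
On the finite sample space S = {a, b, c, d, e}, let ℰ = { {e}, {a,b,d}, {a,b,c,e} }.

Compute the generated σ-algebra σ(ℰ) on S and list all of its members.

Answer: σ(ℰ) = { {}, {c}, {d}, {e}, {a,b}, {c,d}, {c,e}, {d,e}, {a,b,c}, {a,b,d}, {a,b,e}, {c,d,e}, {a,b,c,d}, {a,b,c,e}, {a,b,d,e}, S }

Derivation:
Begin from { {}, {e}, {a,b,d}, {a,b,c,e}, S } (that is, ℰ plus ∅ and S).
Step 1 adds 4:
  {d}  = complement {a,b,c,e}
  {c,e}  = complement {a,b,d}
  {a,b,c,d}  = complement {e}
  {a,b,d,e}  = {a,b,d} ∪ {e}
  [9 total]
Step 2: 3 new —
  {c}  = complement {a,b,d,e}
  {d,e}  = {e} ∪ {d}
  {c,d,e}  = {d} ∪ {c,e}
  [12 total]
Step 3 adds 3:
  {a,b}  = complement {c,d,e}
  {c,d}  = {c} ∪ {d}
  {a,b,c}  = complement {d,e}
  [15 total]
Step 4. New:
  {a,b,e}  = complement {c,d}
  [16 total]
Step 5 adds nothing — fixpoint reached.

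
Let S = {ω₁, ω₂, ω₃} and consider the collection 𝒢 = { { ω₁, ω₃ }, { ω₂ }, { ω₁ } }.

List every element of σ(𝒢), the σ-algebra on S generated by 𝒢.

Seed the family with 𝒢 together with ∅ and S: { {  }, { ω₁ }, { ω₂ }, { ω₁, ω₃ }, S }.
Iteration 1: +2 →
  { ω₁, ω₂ }  = { ω₂ } ∪ { ω₁ }
  { ω₂, ω₃ }  = { ω₁ }ᶜ
Iteration 2: 1 new —
  { ω₃ }  = { ω₁, ω₂ }ᶜ
Iteration 3: stable.

Hence σ(𝒢) has 8 members: { {  }, { ω₁ }, { ω₂ }, { ω₃ }, { ω₁, ω₂ }, { ω₁, ω₃ }, { ω₂, ω₃ }, S }.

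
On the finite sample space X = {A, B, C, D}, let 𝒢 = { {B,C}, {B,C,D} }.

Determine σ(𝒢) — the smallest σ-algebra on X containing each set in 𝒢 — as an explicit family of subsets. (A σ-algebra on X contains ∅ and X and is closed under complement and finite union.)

Start: 𝒢 ∪ {∅, X} = { {}, {B,C}, {B,C,D}, X }.
Iteration 1: +2 →
  {A}  = X∖{B,C,D}
  {A,D}  = X∖{B,C}
  [6 total]
Iteration 2: 1 new —
  {A,B,C}  = {B,C} ∪ {A}
  [7 total]
Iteration 3 adds 1:
  {D}  = X∖{A,B,C}
  [8 total]
Iteration 4 adds nothing — fixpoint reached.

Therefore σ(𝒢) = { {}, {A}, {D}, {A,D}, {B,C}, {A,B,C}, {B,C,D}, X } (|σ(𝒢)| = 8).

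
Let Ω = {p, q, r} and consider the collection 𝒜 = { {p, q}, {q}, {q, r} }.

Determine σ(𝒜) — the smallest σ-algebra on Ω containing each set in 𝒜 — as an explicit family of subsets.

σ(𝒜) = { {}, {p}, {q}, {r}, {p, q}, {p, r}, {q, r}, Ω }

Trace:
Start: 𝒜 ∪ {∅, Ω} = { {}, {q}, {p, q}, {q, r}, Ω }.
Iteration 1 (3 new):
  {p}  = {q, r}ᶜ
  {r}  = {p, q}ᶜ
  {p, r}  = {q}ᶜ
  |family| = 8
Iteration 2: closed — nothing new.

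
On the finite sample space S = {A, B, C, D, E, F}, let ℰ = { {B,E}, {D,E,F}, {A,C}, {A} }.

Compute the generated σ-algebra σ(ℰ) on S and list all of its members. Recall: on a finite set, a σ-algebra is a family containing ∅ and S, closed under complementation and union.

Answer: σ(ℰ) = { ∅, {A}, {B}, {C}, {E}, {A,B}, {A,C}, {A,E}, {B,C}, {B,E}, {C,E}, {D,F}, {A,B,C}, {A,B,E}, {A,C,E}, {A,D,F}, {B,C,E}, {B,D,F}, {C,D,F}, {D,E,F}, {A,B,C,E}, {A,B,D,F}, {A,C,D,F}, {A,D,E,F}, {B,C,D,F}, {B,D,E,F}, {C,D,E,F}, {A,B,C,D,F}, {A,B,D,E,F}, {A,C,D,E,F}, {B,C,D,E,F}, S }

Working:
Initial family (6 sets): { ∅, {A}, {A,C}, {B,E}, {D,E,F}, S }.
Iteration 1 (8 new):
  {A,B,C}  = ᶜ of {D,E,F}
  {A,B,E}  = {B,E} ∪ {A}
  {A,B,C,E}  = {B,E} ∪ {A,C}
  {A,C,D,F}  = ᶜ of {B,E}
  {A,D,E,F}  = {D,E,F} ∪ {A}
  {B,D,E,F}  = ᶜ of {A,C}
  {A,C,D,E,F}  = {A,C} ∪ {D,E,F}
  {B,C,D,E,F}  = ᶜ of {A}
Iteration 2: +6 →
  {B}  = ᶜ of {A,C,D,E,F}
  {B,C}  = ᶜ of {A,D,E,F}
  {D,F}  = ᶜ of {A,B,C,E}
  {C,D,F}  = ᶜ of {A,B,E}
  {A,B,C,D,F}  = {A,B,C} ∪ {A,C,D,F}
  {A,B,D,E,F}  = {B,E} ∪ {A,D,E,F}
Iteration 3 (8 new):
  {C}  = ᶜ of {A,B,D,E,F}
  {E}  = ᶜ of {A,B,C,D,F}
  {A,B}  = {B} ∪ {A}
  {A,D,F}  = {D,F} ∪ {A}
  {B,C,E}  = {B,E} ∪ {B,C}
  {B,D,F}  = {B} ∪ {D,F}
  {B,C,D,F}  = {B} ∪ {C,D,F}
  {C,D,E,F}  = {C,D,F} ∪ {D,E,F}
Iteration 4. New:
  {A,E}  = ᶜ of {B,C,D,F}
  {C,E}  = {E} ∪ {C}
  {A,C,E}  = ᶜ of {B,D,F}
  {A,B,D,F}  = {B,D,F} ∪ {A,B}
After Iteration 5 the family is unchanged; done.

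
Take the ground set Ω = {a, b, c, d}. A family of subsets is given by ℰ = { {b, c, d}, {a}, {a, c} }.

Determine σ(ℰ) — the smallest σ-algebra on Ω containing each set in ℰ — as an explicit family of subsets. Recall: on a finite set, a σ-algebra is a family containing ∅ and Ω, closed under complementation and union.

Begin from { {}, {a}, {a, c}, {b, c, d}, Ω } (that is, ℰ plus ∅ and Ω).
Pass 1: 1 new —
  {b, d}  = {a, c}ᶜ
  (now 6)
Pass 2. New:
  {a, b, d}  = {b, d} ∪ {a}
  (now 7)
Pass 3 adds 1:
  {c}  = {a, b, d}ᶜ
  (now 8)
Pass 4: no new sets; the family is a σ-algebra.

σ(ℰ) = { {}, {a}, {c}, {a, c}, {b, d}, {a, b, d}, {b, c, d}, Ω }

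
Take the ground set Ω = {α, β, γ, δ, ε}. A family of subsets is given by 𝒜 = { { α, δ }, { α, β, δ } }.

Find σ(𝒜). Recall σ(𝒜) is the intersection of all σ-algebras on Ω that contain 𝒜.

Answer: σ(𝒜) = { ∅, { β }, { α, δ }, { γ, ε }, { α, β, δ }, { β, γ, ε }, { α, γ, δ, ε }, Ω }

Trace:
Seed the family with 𝒜 together with ∅ and Ω: { ∅, { α, δ }, { α, β, δ }, Ω }.
Round 1. New:
  { γ, ε }  = ᶜ of { α, β, δ }
  { β, γ, ε }  = ᶜ of { α, δ }
  (now 6)
Round 2. New:
  { α, γ, δ, ε }  = { α, δ } ∪ { γ, ε }
  (now 7)
Round 3: 1 new —
  { β }  = ᶜ of { α, γ, δ, ε }
  (now 8)
After Round 4 the family is unchanged; done.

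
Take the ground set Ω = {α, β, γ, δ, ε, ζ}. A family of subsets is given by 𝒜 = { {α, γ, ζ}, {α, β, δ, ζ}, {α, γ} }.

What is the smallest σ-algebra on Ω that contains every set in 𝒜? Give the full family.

Take S₀ = 𝒜 ∪ {∅, Ω} = { {}, {α, γ}, {α, γ, ζ}, {α, β, δ, ζ}, Ω }.
Iteration 1. New:
  {γ, ε}  = ᶜ of {α, β, δ, ζ}
  {β, δ, ε}  = ᶜ of {α, γ, ζ}
  {β, δ, ε, ζ}  = ᶜ of {α, γ}
  {α, β, γ, δ, ζ}  = {α, β, δ, ζ} ∪ {α, γ}
Iteration 2 (7 new):
  {ε}  = ᶜ of {α, β, γ, δ, ζ}
  {α, γ, ε}  = {α, γ} ∪ {γ, ε}
  {α, γ, ε, ζ}  = {α, γ, ζ} ∪ {γ, ε}
  {β, γ, δ, ε}  = {γ, ε} ∪ {β, δ, ε}
  {α, β, γ, δ, ε}  = {α, γ} ∪ {β, δ, ε}
  {α, β, δ, ε, ζ}  = {α, β, δ, ζ} ∪ {β, δ, ε, ζ}
  {β, γ, δ, ε, ζ}  = {β, δ, ε, ζ} ∪ {γ, ε}
Iteration 3 (6 new):
  {α}  = ᶜ of {β, γ, δ, ε, ζ}
  {γ}  = ᶜ of {α, β, δ, ε, ζ}
  {ζ}  = ᶜ of {α, β, γ, δ, ε}
  {α, ζ}  = ᶜ of {β, γ, δ, ε}
  {β, δ}  = ᶜ of {α, γ, ε, ζ}
  {β, δ, ζ}  = ᶜ of {α, γ, ε}
Iteration 4 adds 10:
  {α, ε}  = {ε} ∪ {α}
  {γ, ζ}  = {ζ} ∪ {γ}
  {ε, ζ}  = {ζ} ∪ {ε}
  {α, β, δ}  = {β, δ} ∪ {α}
  {α, ε, ζ}  = {α, ζ} ∪ {ε}
  {β, γ, δ}  = {γ} ∪ {β, δ}
  {γ, ε, ζ}  = {ζ} ∪ {γ, ε}
  {α, β, γ, δ}  = {α, γ} ∪ {β, δ}
  {α, β, δ, ε}  = {β, δ, ε} ∪ {α}
  {β, γ, δ, ζ}  = {β, δ, ζ} ∪ {γ}
Iteration 5: stable.

|σ(𝒜)| = 32.  σ(𝒜) = { {}, {α}, {γ}, {ε}, {ζ}, {α, γ}, {α, ε}, {α, ζ}, {β, δ}, {γ, ε}, {γ, ζ}, {ε, ζ}, {α, β, δ}, {α, γ, ε}, {α, γ, ζ}, {α, ε, ζ}, {β, γ, δ}, {β, δ, ε}, {β, δ, ζ}, {γ, ε, ζ}, {α, β, γ, δ}, {α, β, δ, ε}, {α, β, δ, ζ}, {α, γ, ε, ζ}, {β, γ, δ, ε}, {β, γ, δ, ζ}, {β, δ, ε, ζ}, {α, β, γ, δ, ε}, {α, β, γ, δ, ζ}, {α, β, δ, ε, ζ}, {β, γ, δ, ε, ζ}, Ω }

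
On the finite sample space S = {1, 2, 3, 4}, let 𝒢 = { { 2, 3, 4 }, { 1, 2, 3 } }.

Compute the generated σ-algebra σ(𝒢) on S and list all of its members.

σ(𝒢) = { ∅, { 1 }, { 4 }, { 1, 4 }, { 2, 3 }, { 1, 2, 3 }, { 2, 3, 4 }, S }

Check:
Take S₀ = 𝒢 ∪ {∅, S} = { ∅, { 1, 2, 3 }, { 2, 3, 4 }, S }.
Step 1 adds 2:
  { 1 }  = { 2, 3, 4 }ᶜ
  { 4 }  = { 1, 2, 3 }ᶜ
  (now 6)
Step 2. New:
  { 1, 4 }  = { 4 } ∪ { 1 }
  (now 7)
Step 3 adds 1:
  { 2, 3 }  = { 1, 4 }ᶜ
  (now 8)
After Step 4 the family is unchanged; done.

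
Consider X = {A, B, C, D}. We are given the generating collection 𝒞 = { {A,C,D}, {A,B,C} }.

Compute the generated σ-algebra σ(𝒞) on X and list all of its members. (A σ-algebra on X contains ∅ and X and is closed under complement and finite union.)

σ(𝒞) (8 sets): { {}, {B}, {D}, {A,C}, {B,D}, {A,B,C}, {A,C,D}, X }

Working:
Seed the family with 𝒞 together with ∅ and X: { {}, {A,B,C}, {A,C,D}, X }.
Iteration 1 adds 2:
  {B}  = {A,C,D}ᶜ
  {D}  = {A,B,C}ᶜ
  |family| = 6
Iteration 2 (1 new):
  {B,D}  = {D} ∪ {B}
  |family| = 7
Iteration 3: 1 new —
  {A,C}  = {B,D}ᶜ
  |family| = 8
Iteration 4: already closed under ᶜ and ∪.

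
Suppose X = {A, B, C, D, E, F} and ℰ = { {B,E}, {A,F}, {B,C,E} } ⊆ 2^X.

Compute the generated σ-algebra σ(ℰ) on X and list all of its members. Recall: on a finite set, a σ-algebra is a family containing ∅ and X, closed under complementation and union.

Initial family (5 sets): { {}, {A,F}, {B,E}, {B,C,E}, X }.
Round 1: 5 new —
  {A,D,F}  = complement {B,C,E}
  {A,B,E,F}  = {B,E} ∪ {A,F}
  {A,C,D,F}  = complement {B,E}
  {B,C,D,E}  = complement {A,F}
  {A,B,C,E,F}  = {B,C,E} ∪ {A,F}
  — 10 sets.
Round 2 (3 new):
  {D}  = complement {A,B,C,E,F}
  {C,D}  = complement {A,B,E,F}
  {A,B,D,E,F}  = {B,E} ∪ {A,D,F}
  — 13 sets.
Round 3 adds 2:
  {C}  = complement {A,B,D,E,F}
  {B,D,E}  = {B,E} ∪ {D}
  — 15 sets.
Round 4: 1 new —
  {A,C,F}  = complement {B,D,E}
  — 16 sets.
Round 5: closed — nothing new.

|σ(ℰ)| = 16.  σ(ℰ) = { {}, {C}, {D}, {A,F}, {B,E}, {C,D}, {A,C,F}, {A,D,F}, {B,C,E}, {B,D,E}, {A,B,E,F}, {A,C,D,F}, {B,C,D,E}, {A,B,C,E,F}, {A,B,D,E,F}, X }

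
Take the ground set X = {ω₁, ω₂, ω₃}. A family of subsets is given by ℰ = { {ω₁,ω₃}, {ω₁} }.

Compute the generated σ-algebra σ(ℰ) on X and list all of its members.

|σ(ℰ)| = 8.  σ(ℰ) = { {}, {ω₁}, {ω₂}, {ω₃}, {ω₁,ω₂}, {ω₁,ω₃}, {ω₂,ω₃}, X }

Derivation:
Take S₀ = ℰ ∪ {∅, X} = { {}, {ω₁}, {ω₁,ω₃}, X }.
Pass 1 adds 2:
  {ω₂}  = ᶜ of {ω₁,ω₃}
  {ω₂,ω₃}  = ᶜ of {ω₁}
  — 6 sets.
Pass 2. New:
  {ω₁,ω₂}  = {ω₂} ∪ {ω₁}
  — 7 sets.
Pass 3: 1 new —
  {ω₃}  = ᶜ of {ω₁,ω₂}
  — 8 sets.
Pass 4: no new sets; the family is a σ-algebra.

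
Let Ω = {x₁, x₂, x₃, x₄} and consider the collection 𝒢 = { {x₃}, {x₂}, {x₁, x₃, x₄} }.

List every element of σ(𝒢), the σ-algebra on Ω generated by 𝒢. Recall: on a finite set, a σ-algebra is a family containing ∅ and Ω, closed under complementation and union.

Seed the family with 𝒢 together with ∅ and Ω: { ∅, {x₂}, {x₃}, {x₁, x₃, x₄}, Ω }.
Iteration 1 (2 new):
  {x₂, x₃}  = {x₃} ∪ {x₂}
  {x₁, x₂, x₄}  = Ω∖{x₃}
  — 7 sets.
Iteration 2. New:
  {x₁, x₄}  = Ω∖{x₂, x₃}
  — 8 sets.
Iteration 3: closed — nothing new.

|σ(𝒢)| = 8.  σ(𝒢) = { ∅, {x₂}, {x₃}, {x₁, x₄}, {x₂, x₃}, {x₁, x₂, x₄}, {x₁, x₃, x₄}, Ω }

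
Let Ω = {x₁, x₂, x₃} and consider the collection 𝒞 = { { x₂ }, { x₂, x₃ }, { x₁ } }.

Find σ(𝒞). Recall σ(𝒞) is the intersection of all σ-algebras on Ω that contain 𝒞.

|σ(𝒞)| = 8.  σ(𝒞) = { ∅, { x₁ }, { x₂ }, { x₃ }, { x₁, x₂ }, { x₁, x₃ }, { x₂, x₃ }, Ω }

Derivation:
Seed the family with 𝒞 together with ∅ and Ω: { ∅, { x₁ }, { x₂ }, { x₂, x₃ }, Ω }.
Pass 1. New:
  { x₁, x₂ }  = { x₂ } ∪ { x₁ }
  { x₁, x₃ }  = { x₂ }ᶜ
  (now 7)
Pass 2: 1 new —
  { x₃ }  = { x₁, x₂ }ᶜ
  (now 8)
Pass 3: closed — nothing new.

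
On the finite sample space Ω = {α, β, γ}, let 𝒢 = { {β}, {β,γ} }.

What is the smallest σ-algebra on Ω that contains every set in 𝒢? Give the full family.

σ(𝒢) = { {}, {α}, {β}, {γ}, {α,β}, {α,γ}, {β,γ}, Ω }

Working:
Take S₀ = 𝒢 ∪ {∅, Ω} = { {}, {β}, {β,γ}, Ω }.
Round 1 adds 2:
  {α}  = complement {β,γ}
  {α,γ}  = complement {β}
  (now 6)
Round 2 (1 new):
  {α,β}  = {β} ∪ {α}
  (now 7)
Round 3 adds 1:
  {γ}  = complement {α,β}
  (now 8)
Round 4: stable.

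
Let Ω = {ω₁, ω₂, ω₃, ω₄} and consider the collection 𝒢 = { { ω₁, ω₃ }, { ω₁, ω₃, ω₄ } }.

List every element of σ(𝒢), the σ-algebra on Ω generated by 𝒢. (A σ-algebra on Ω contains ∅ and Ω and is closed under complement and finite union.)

Seed the family with 𝒢 together with ∅ and Ω: { {}, { ω₁, ω₃ }, { ω₁, ω₃, ω₄ }, Ω }.
Pass 1 (2 new):
  { ω₂ }  = ᶜ of { ω₁, ω₃, ω₄ }
  { ω₂, ω₄ }  = ᶜ of { ω₁, ω₃ }
  — 6 sets.
Pass 2. New:
  { ω₁, ω₂, ω₃ }  = { ω₁, ω₃ } ∪ { ω₂ }
  — 7 sets.
Pass 3: 1 new —
  { ω₄ }  = ᶜ of { ω₁, ω₂, ω₃ }
  — 8 sets.
Pass 4 adds nothing — fixpoint reached.

Hence σ(𝒢) has 8 members: { {}, { ω₂ }, { ω₄ }, { ω₁, ω₃ }, { ω₂, ω₄ }, { ω₁, ω₂, ω₃ }, { ω₁, ω₃, ω₄ }, Ω }.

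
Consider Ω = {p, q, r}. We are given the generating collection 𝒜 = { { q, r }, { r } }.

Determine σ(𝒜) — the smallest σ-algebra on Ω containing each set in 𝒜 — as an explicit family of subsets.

|σ(𝒜)| = 8.  σ(𝒜) = { {  }, { p }, { q }, { r }, { p, q }, { p, r }, { q, r }, Ω }

Trace:
Take S₀ = 𝒜 ∪ {∅, Ω} = { {  }, { r }, { q, r }, Ω }.
Pass 1: 2 new —
  { p }  = { q, r }ᶜ
  { p, q }  = { r }ᶜ
  — 6 sets.
Pass 2 (1 new):
  { p, r }  = { r } ∪ { p }
  — 7 sets.
Pass 3 adds 1:
  { q }  = { p, r }ᶜ
  — 8 sets.
Pass 4: closed — nothing new.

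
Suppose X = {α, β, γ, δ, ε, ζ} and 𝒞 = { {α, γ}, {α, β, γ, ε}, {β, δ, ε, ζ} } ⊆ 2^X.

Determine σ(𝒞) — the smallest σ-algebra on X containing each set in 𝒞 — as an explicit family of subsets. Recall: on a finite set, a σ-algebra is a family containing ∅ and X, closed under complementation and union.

|σ(𝒞)| = 8.  σ(𝒞) = { {}, {α, γ}, {β, ε}, {δ, ζ}, {α, β, γ, ε}, {α, γ, δ, ζ}, {β, δ, ε, ζ}, X }

Derivation:
Take S₀ = 𝒞 ∪ {∅, X} = { {}, {α, γ}, {α, β, γ, ε}, {β, δ, ε, ζ}, X }.
Step 1. New:
  {δ, ζ}  = X∖{α, β, γ, ε}
  — 6 sets.
Step 2 (1 new):
  {α, γ, δ, ζ}  = {δ, ζ} ∪ {α, γ}
  — 7 sets.
Step 3 (1 new):
  {β, ε}  = X∖{α, γ, δ, ζ}
  — 8 sets.
Step 4: already closed under ᶜ and ∪.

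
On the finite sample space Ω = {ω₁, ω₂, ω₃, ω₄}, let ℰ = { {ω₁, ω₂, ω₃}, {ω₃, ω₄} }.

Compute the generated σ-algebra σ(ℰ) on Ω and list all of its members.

Initial family (4 sets): { {}, {ω₃, ω₄}, {ω₁, ω₂, ω₃}, Ω }.
Step 1: +2 →
  {ω₄}  = ᶜ of {ω₁, ω₂, ω₃}
  {ω₁, ω₂}  = ᶜ of {ω₃, ω₄}
  — 6 sets.
Step 2: 1 new —
  {ω₁, ω₂, ω₄}  = {ω₁, ω₂} ∪ {ω₄}
  — 7 sets.
Step 3 (1 new):
  {ω₃}  = ᶜ of {ω₁, ω₂, ω₄}
  — 8 sets.
Step 4 adds nothing — fixpoint reached.

Therefore σ(ℰ) = { {}, {ω₃}, {ω₄}, {ω₁, ω₂}, {ω₃, ω₄}, {ω₁, ω₂, ω₃}, {ω₁, ω₂, ω₄}, Ω } (|σ(ℰ)| = 8).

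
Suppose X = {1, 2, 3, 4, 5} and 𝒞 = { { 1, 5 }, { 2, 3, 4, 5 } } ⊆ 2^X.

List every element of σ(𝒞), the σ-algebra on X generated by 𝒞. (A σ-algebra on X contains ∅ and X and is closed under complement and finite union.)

σ(𝒞) (8 sets): { ∅, { 1 }, { 5 }, { 1, 5 }, { 2, 3, 4 }, { 1, 2, 3, 4 }, { 2, 3, 4, 5 }, X }

Derivation:
Initial family (4 sets): { ∅, { 1, 5 }, { 2, 3, 4, 5 }, X }.
Step 1 (2 new):
  { 1 }  = ᶜ of { 2, 3, 4, 5 }
  { 2, 3, 4 }  = ᶜ of { 1, 5 }
  (now 6)
Step 2 adds 1:
  { 1, 2, 3, 4 }  = { 2, 3, 4 } ∪ { 1 }
  (now 7)
Step 3. New:
  { 5 }  = ᶜ of { 1, 2, 3, 4 }
  (now 8)
Step 4: closed — nothing new.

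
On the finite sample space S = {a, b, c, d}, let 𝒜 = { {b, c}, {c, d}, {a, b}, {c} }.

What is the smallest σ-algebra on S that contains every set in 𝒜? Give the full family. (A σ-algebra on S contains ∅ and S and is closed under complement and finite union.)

|σ(𝒜)| = 16.  σ(𝒜) = { ∅, {a}, {b}, {c}, {d}, {a, b}, {a, c}, {a, d}, {b, c}, {b, d}, {c, d}, {a, b, c}, {a, b, d}, {a, c, d}, {b, c, d}, S }

Derivation:
Seed the family with 𝒜 together with ∅ and S: { ∅, {c}, {a, b}, {b, c}, {c, d}, S }.
Iteration 1 (4 new):
  {a, d}  = ᶜ of {b, c}
  {a, b, c}  = {c} ∪ {a, b}
  {a, b, d}  = ᶜ of {c}
  {b, c, d}  = {c, d} ∪ {b, c}
  — 10 sets.
Iteration 2. New:
  {a}  = ᶜ of {b, c, d}
  {d}  = ᶜ of {a, b, c}
  {a, c, d}  = {c, d} ∪ {a, d}
  — 13 sets.
Iteration 3 (2 new):
  {b}  = ᶜ of {a, c, d}
  {a, c}  = {c} ∪ {a}
  — 15 sets.
Iteration 4 (1 new):
  {b, d}  = ᶜ of {a, c}
  — 16 sets.
Iteration 5: closed — nothing new.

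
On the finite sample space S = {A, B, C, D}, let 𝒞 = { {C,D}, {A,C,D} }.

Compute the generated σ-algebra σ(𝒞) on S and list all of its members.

Take S₀ = 𝒞 ∪ {∅, S} = { {}, {C,D}, {A,C,D}, S }.
Round 1: +2 →
  {B}  = complement {A,C,D}
  {A,B}  = complement {C,D}
  (now 6)
Round 2 adds 1:
  {B,C,D}  = {C,D} ∪ {B}
  (now 7)
Round 3 (1 new):
  {A}  = complement {B,C,D}
  (now 8)
Round 4: closed — nothing new.

|σ(𝒞)| = 8.  σ(𝒞) = { {}, {A}, {B}, {A,B}, {C,D}, {A,C,D}, {B,C,D}, S }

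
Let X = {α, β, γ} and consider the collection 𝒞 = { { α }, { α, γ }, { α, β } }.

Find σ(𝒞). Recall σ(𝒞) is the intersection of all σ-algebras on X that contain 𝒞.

Initial family (5 sets): { ∅, { α }, { α, β }, { α, γ }, X }.
Iteration 1: +3 →
  { β }  = { α, γ }ᶜ
  { γ }  = { α, β }ᶜ
  { β, γ }  = { α }ᶜ
  |family| = 8
Iteration 2: no new sets; the family is a σ-algebra.

Therefore σ(𝒞) = { ∅, { α }, { β }, { γ }, { α, β }, { α, γ }, { β, γ }, X } (|σ(𝒞)| = 8).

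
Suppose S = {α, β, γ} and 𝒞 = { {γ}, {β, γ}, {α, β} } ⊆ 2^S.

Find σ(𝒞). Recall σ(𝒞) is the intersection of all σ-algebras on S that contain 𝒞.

Start: 𝒞 ∪ {∅, S} = { ∅, {γ}, {α, β}, {β, γ}, S }.
Step 1 adds 1:
  {α}  = S∖{β, γ}
  [6 total]
Step 2 adds 1:
  {α, γ}  = {γ} ∪ {α}
  [7 total]
Step 3 adds 1:
  {β}  = S∖{α, γ}
  [8 total]
Step 4 adds nothing — fixpoint reached.

σ(𝒞) = { ∅, {α}, {β}, {γ}, {α, β}, {α, γ}, {β, γ}, S }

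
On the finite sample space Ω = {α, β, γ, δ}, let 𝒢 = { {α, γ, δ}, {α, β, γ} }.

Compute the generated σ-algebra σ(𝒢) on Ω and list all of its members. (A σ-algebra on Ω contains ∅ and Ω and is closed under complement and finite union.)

σ(𝒢) (8 sets): { ∅, {β}, {δ}, {α, γ}, {β, δ}, {α, β, γ}, {α, γ, δ}, Ω }

Check:
Take S₀ = 𝒢 ∪ {∅, Ω} = { ∅, {α, β, γ}, {α, γ, δ}, Ω }.
Step 1. New:
  {β}  = {α, γ, δ}ᶜ
  {δ}  = {α, β, γ}ᶜ
  (now 6)
Step 2 (1 new):
  {β, δ}  = {δ} ∪ {β}
  (now 7)
Step 3. New:
  {α, γ}  = {β, δ}ᶜ
  (now 8)
After Step 4 the family is unchanged; done.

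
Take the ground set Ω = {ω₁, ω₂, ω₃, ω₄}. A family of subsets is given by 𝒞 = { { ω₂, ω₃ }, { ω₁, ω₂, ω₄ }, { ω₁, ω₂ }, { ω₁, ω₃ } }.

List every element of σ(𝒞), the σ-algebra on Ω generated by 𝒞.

Begin from { {}, { ω₁, ω₂ }, { ω₁, ω₃ }, { ω₂, ω₃ }, { ω₁, ω₂, ω₄ }, Ω } (that is, 𝒞 plus ∅ and Ω).
Round 1: +5 →
  { ω₃ }  = complement { ω₁, ω₂, ω₄ }
  { ω₁, ω₄ }  = complement { ω₂, ω₃ }
  { ω₂, ω₄ }  = complement { ω₁, ω₃ }
  { ω₃, ω₄ }  = complement { ω₁, ω₂ }
  { ω₁, ω₂, ω₃ }  = { ω₂, ω₃ } ∪ { ω₁, ω₂ }
  |family| = 11
Round 2 adds 3:
  { ω₄ }  = complement { ω₁, ω₂, ω₃ }
  { ω₁, ω₃, ω₄ }  = { ω₃, ω₄ } ∪ { ω₁, ω₄ }
  { ω₂, ω₃, ω₄ }  = { ω₃, ω₄ } ∪ { ω₂, ω₃ }
  |family| = 14
Round 3 (2 new):
  { ω₁ }  = complement { ω₂, ω₃, ω₄ }
  { ω₂ }  = complement { ω₁, ω₃, ω₄ }
  |family| = 16
After Round 4 the family is unchanged; done.

Therefore σ(𝒞) = { {}, { ω₁ }, { ω₂ }, { ω₃ }, { ω₄ }, { ω₁, ω₂ }, { ω₁, ω₃ }, { ω₁, ω₄ }, { ω₂, ω₃ }, { ω₂, ω₄ }, { ω₃, ω₄ }, { ω₁, ω₂, ω₃ }, { ω₁, ω₂, ω₄ }, { ω₁, ω₃, ω₄ }, { ω₂, ω₃, ω₄ }, Ω } (|σ(𝒞)| = 16).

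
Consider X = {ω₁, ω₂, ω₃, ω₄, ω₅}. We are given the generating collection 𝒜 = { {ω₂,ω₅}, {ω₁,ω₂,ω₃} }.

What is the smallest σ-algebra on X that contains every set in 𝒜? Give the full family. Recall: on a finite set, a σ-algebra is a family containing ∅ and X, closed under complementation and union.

Start: 𝒜 ∪ {∅, X} = { {}, {ω₂,ω₅}, {ω₁,ω₂,ω₃}, X }.
Round 1. New:
  {ω₄,ω₅}  = {ω₁,ω₂,ω₃}ᶜ
  {ω₁,ω₃,ω₄}  = {ω₂,ω₅}ᶜ
  {ω₁,ω₂,ω₃,ω₅}  = {ω₁,ω₂,ω₃} ∪ {ω₂,ω₅}
  [7 total]
Round 2 adds 4:
  {ω₄}  = {ω₁,ω₂,ω₃,ω₅}ᶜ
  {ω₂,ω₄,ω₅}  = {ω₄,ω₅} ∪ {ω₂,ω₅}
  {ω₁,ω₂,ω₃,ω₄}  = {ω₁,ω₃,ω₄} ∪ {ω₁,ω₂,ω₃}
  {ω₁,ω₃,ω₄,ω₅}  = {ω₄,ω₅} ∪ {ω₁,ω₃,ω₄}
  [11 total]
Round 3. New:
  {ω₂}  = {ω₁,ω₃,ω₄,ω₅}ᶜ
  {ω₅}  = {ω₁,ω₂,ω₃,ω₄}ᶜ
  {ω₁,ω₃}  = {ω₂,ω₄,ω₅}ᶜ
  [14 total]
Round 4: +2 →
  {ω₂,ω₄}  = {ω₄} ∪ {ω₂}
  {ω₁,ω₃,ω₅}  = {ω₁,ω₃} ∪ {ω₅}
  [16 total]
Round 5 adds nothing — fixpoint reached.

Hence σ(𝒜) has 16 members: { {}, {ω₂}, {ω₄}, {ω₅}, {ω₁,ω₃}, {ω₂,ω₄}, {ω₂,ω₅}, {ω₄,ω₅}, {ω₁,ω₂,ω₃}, {ω₁,ω₃,ω₄}, {ω₁,ω₃,ω₅}, {ω₂,ω₄,ω₅}, {ω₁,ω₂,ω₃,ω₄}, {ω₁,ω₂,ω₃,ω₅}, {ω₁,ω₃,ω₄,ω₅}, X }.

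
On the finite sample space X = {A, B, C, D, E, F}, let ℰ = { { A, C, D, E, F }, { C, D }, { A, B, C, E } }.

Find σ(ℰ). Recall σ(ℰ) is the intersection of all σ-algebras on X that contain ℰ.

σ(ℰ) = { {}, { B }, { C }, { D }, { F }, { A, E }, { B, C }, { B, D }, { B, F }, { C, D }, { C, F }, { D, F }, { A, B, E }, { A, C, E }, { A, D, E }, { A, E, F }, { B, C, D }, { B, C, F }, { B, D, F }, { C, D, F }, { A, B, C, E }, { A, B, D, E }, { A, B, E, F }, { A, C, D, E }, { A, C, E, F }, { A, D, E, F }, { B, C, D, F }, { A, B, C, D, E }, { A, B, C, E, F }, { A, B, D, E, F }, { A, C, D, E, F }, X }

Working:
Begin from { {}, { C, D }, { A, B, C, E }, { A, C, D, E, F }, X } (that is, ℰ plus ∅ and X).
Step 1. New:
  { B }  = ᶜ of { A, C, D, E, F }
  { D, F }  = ᶜ of { A, B, C, E }
  { A, B, E, F }  = ᶜ of { C, D }
  { A, B, C, D, E }  = { C, D } ∪ { A, B, C, E }
  |family| = 9
Step 2. New:
  { F }  = ᶜ of { A, B, C, D, E }
  { B, C, D }  = { C, D } ∪ { B }
  { B, D, F }  = { B } ∪ { D, F }
  { C, D, F }  = { C, D } ∪ { D, F }
  { A, B, C, E, F }  = { A, B, C, E } ∪ { A, B, E, F }
  { A, B, D, E, F }  = { D, F } ∪ { A, B, E, F }
  |family| = 15
Step 3 (7 new):
  { C }  = ᶜ of { A, B, D, E, F }
  { D }  = ᶜ of { A, B, C, E, F }
  { B, F }  = { F } ∪ { B }
  { A, B, E }  = ᶜ of { C, D, F }
  { A, C, E }  = ᶜ of { B, D, F }
  { A, E, F }  = ᶜ of { B, C, D }
  { B, C, D, F }  = { B, D, F } ∪ { C, D }
  |family| = 22
Step 4: 9 new —
  { A, E }  = ᶜ of { B, C, D, F }
  { B, C }  = { B } ∪ { C }
  { B, D }  = { B } ∪ { D }
  { C, F }  = { F } ∪ { C }
  { B, C, F }  = { B, F } ∪ { C }
  { A, B, D, E }  = { A, B, E } ∪ { D }
  { A, C, D, E }  = ᶜ of { B, F }
  { A, C, E, F }  = { A, C, E } ∪ { A, E, F }
  { A, D, E, F }  = { A, E, F } ∪ { D, F }
  |family| = 31
Step 5 adds 1:
  { A, D, E }  = ᶜ of { B, C, F }
  |family| = 32
Step 6: no new sets; the family is a σ-algebra.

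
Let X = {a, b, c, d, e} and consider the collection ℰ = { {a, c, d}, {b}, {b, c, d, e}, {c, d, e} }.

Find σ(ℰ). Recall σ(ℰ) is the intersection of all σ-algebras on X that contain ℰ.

Take S₀ = ℰ ∪ {∅, X} = { {}, {b}, {a, c, d}, {c, d, e}, {b, c, d, e}, X }.
Pass 1: 5 new —
  {a}  = ᶜ of {b, c, d, e}
  {a, b}  = ᶜ of {c, d, e}
  {b, e}  = ᶜ of {a, c, d}
  {a, b, c, d}  = {a, c, d} ∪ {b}
  {a, c, d, e}  = ᶜ of {b}
Pass 2: +2 →
  {e}  = ᶜ of {a, b, c, d}
  {a, b, e}  = {b, e} ∪ {a, b}
Pass 3: +2 →
  {a, e}  = {e} ∪ {a}
  {c, d}  = ᶜ of {a, b, e}
Pass 4: 1 new —
  {b, c, d}  = ᶜ of {a, e}
After Pass 5 the family is unchanged; done.

Therefore σ(ℰ) = { {}, {a}, {b}, {e}, {a, b}, {a, e}, {b, e}, {c, d}, {a, b, e}, {a, c, d}, {b, c, d}, {c, d, e}, {a, b, c, d}, {a, c, d, e}, {b, c, d, e}, X } (|σ(ℰ)| = 16).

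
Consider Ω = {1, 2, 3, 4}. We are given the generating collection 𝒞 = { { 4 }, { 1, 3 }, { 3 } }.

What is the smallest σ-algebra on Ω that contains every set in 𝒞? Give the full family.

Start: 𝒞 ∪ {∅, Ω} = { {  }, { 3 }, { 4 }, { 1, 3 }, Ω }.
Round 1: 5 new —
  { 2, 4 }  = Ω∖{ 1, 3 }
  { 3, 4 }  = { 3 } ∪ { 4 }
  { 1, 2, 3 }  = Ω∖{ 4 }
  { 1, 2, 4 }  = Ω∖{ 3 }
  { 1, 3, 4 }  = { 1, 3 } ∪ { 4 }
  (now 10)
Round 2 adds 3:
  { 2 }  = Ω∖{ 1, 3, 4 }
  { 1, 2 }  = Ω∖{ 3, 4 }
  { 2, 3, 4 }  = { 3, 4 } ∪ { 2, 4 }
  (now 13)
Round 3: +2 →
  { 1 }  = Ω∖{ 2, 3, 4 }
  { 2, 3 }  = { 3 } ∪ { 2 }
  (now 15)
Round 4: 1 new —
  { 1, 4 }  = Ω∖{ 2, 3 }
  (now 16)
Round 5: closed — nothing new.

|σ(𝒞)| = 16.  σ(𝒞) = { {  }, { 1 }, { 2 }, { 3 }, { 4 }, { 1, 2 }, { 1, 3 }, { 1, 4 }, { 2, 3 }, { 2, 4 }, { 3, 4 }, { 1, 2, 3 }, { 1, 2, 4 }, { 1, 3, 4 }, { 2, 3, 4 }, Ω }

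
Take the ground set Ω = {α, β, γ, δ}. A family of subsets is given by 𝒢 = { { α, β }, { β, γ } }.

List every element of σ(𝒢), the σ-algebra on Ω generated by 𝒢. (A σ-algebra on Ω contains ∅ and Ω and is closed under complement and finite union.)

Answer: σ(𝒢) = { ∅, { α }, { β }, { γ }, { δ }, { α, β }, { α, γ }, { α, δ }, { β, γ }, { β, δ }, { γ, δ }, { α, β, γ }, { α, β, δ }, { α, γ, δ }, { β, γ, δ }, Ω }

Check:
Initial family (4 sets): { ∅, { α, β }, { β, γ }, Ω }.
Step 1. New:
  { α, δ }  = complement { β, γ }
  { γ, δ }  = complement { α, β }
  { α, β, γ }  = { α, β } ∪ { β, γ }
  — 7 sets.
Step 2 (4 new):
  { δ }  = complement { α, β, γ }
  { α, β, δ }  = { α, δ } ∪ { α, β }
  { α, γ, δ }  = { γ, δ } ∪ { α, δ }
  { β, γ, δ }  = { γ, δ } ∪ { β, γ }
  — 11 sets.
Step 3 adds 3:
  { α }  = complement { β, γ, δ }
  { β }  = complement { α, γ, δ }
  { γ }  = complement { α, β, δ }
  — 14 sets.
Step 4. New:
  { α, γ }  = { γ } ∪ { α }
  { β, δ }  = { δ } ∪ { β }
  — 16 sets.
Step 5: closed — nothing new.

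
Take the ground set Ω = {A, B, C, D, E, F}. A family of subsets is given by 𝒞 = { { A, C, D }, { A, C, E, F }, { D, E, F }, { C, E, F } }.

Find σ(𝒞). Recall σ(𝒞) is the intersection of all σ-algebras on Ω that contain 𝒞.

σ(𝒞) (32 sets): { {  }, { A }, { B }, { C }, { D }, { A, B }, { A, C }, { A, D }, { B, C }, { B, D }, { C, D }, { E, F }, { A, B, C }, { A, B, D }, { A, C, D }, { A, E, F }, { B, C, D }, { B, E, F }, { C, E, F }, { D, E, F }, { A, B, C, D }, { A, B, E, F }, { A, C, E, F }, { A, D, E, F }, { B, C, E, F }, { B, D, E, F }, { C, D, E, F }, { A, B, C, E, F }, { A, B, D, E, F }, { A, C, D, E, F }, { B, C, D, E, F }, Ω }

Working:
Start: 𝒞 ∪ {∅, Ω} = { {  }, { A, C, D }, { C, E, F }, { D, E, F }, { A, C, E, F }, Ω }.
Iteration 1: 6 new —
  { B, D }  = Ω∖{ A, C, E, F }
  { A, B, C }  = Ω∖{ D, E, F }
  { A, B, D }  = Ω∖{ C, E, F }
  { B, E, F }  = Ω∖{ A, C, D }
  { C, D, E, F }  = { C, E, F } ∪ { D, E, F }
  { A, C, D, E, F }  = { A, C, E, F } ∪ { A, C, D }
Iteration 2. New:
  { B }  = Ω∖{ A, C, D, E, F }
  { A, B }  = Ω∖{ C, D, E, F }
  { A, B, C, D }  = { A, B, C } ∪ { A, B, D }
  { B, C, E, F }  = { B, E, F } ∪ { C, E, F }
  { B, D, E, F }  = { B, E, F } ∪ { D, E, F }
  { A, B, C, E, F }  = { A, C, E, F } ∪ { A, B, C }
  { A, B, D, E, F }  = { B, E, F } ∪ { A, B, D }
  { B, C, D, E, F }  = { C, D, E, F } ∪ { B, E, F }
Iteration 3: +7 →
  { A }  = Ω∖{ B, C, D, E, F }
  { C }  = Ω∖{ A, B, D, E, F }
  { D }  = Ω∖{ A, B, C, E, F }
  { A, C }  = Ω∖{ B, D, E, F }
  { A, D }  = Ω∖{ B, C, E, F }
  { E, F }  = Ω∖{ A, B, C, D }
  { A, B, E, F }  = { A, B } ∪ { B, E, F }
Iteration 4 adds 5:
  { B, C }  = { B } ∪ { C }
  { C, D }  = Ω∖{ A, B, E, F }
  { A, E, F }  = { E, F } ∪ { A }
  { B, C, D }  = { C } ∪ { B, D }
  { A, D, E, F }  = { E, F } ∪ { A, D }
Iteration 5: already closed under ᶜ and ∪.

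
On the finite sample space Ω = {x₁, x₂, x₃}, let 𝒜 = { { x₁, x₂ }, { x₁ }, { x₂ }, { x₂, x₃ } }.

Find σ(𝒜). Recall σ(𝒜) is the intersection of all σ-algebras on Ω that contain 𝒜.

Take S₀ = 𝒜 ∪ {∅, Ω} = { {  }, { x₁ }, { x₂ }, { x₁, x₂ }, { x₂, x₃ }, Ω }.
Step 1: +2 →
  { x₃ }  = { x₁, x₂ }ᶜ
  { x₁, x₃ }  = { x₂ }ᶜ
  [8 total]
Step 2 adds nothing — fixpoint reached.

σ(𝒜) = { {  }, { x₁ }, { x₂ }, { x₃ }, { x₁, x₂ }, { x₁, x₃ }, { x₂, x₃ }, Ω }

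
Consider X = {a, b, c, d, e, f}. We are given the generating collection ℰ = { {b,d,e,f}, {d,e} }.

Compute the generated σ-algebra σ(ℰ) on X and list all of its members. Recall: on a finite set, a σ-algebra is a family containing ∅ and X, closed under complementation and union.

|σ(ℰ)| = 8.  σ(ℰ) = { {}, {a,c}, {b,f}, {d,e}, {a,b,c,f}, {a,c,d,e}, {b,d,e,f}, X }

Trace:
Start: ℰ ∪ {∅, X} = { {}, {d,e}, {b,d,e,f}, X }.
Step 1. New:
  {a,c}  = complement {b,d,e,f}
  {a,b,c,f}  = complement {d,e}
  [6 total]
Step 2: 1 new —
  {a,c,d,e}  = {d,e} ∪ {a,c}
  [7 total]
Step 3 (1 new):
  {b,f}  = complement {a,c,d,e}
  [8 total]
Step 4: closed — nothing new.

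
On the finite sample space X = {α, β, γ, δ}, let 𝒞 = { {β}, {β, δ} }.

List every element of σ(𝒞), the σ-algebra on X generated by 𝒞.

σ(𝒞) = { {}, {β}, {δ}, {α, γ}, {β, δ}, {α, β, γ}, {α, γ, δ}, X }

Working:
Take S₀ = 𝒞 ∪ {∅, X} = { {}, {β}, {β, δ}, X }.
Step 1 adds 2:
  {α, γ}  = complement {β, δ}
  {α, γ, δ}  = complement {β}
  [6 total]
Step 2 (1 new):
  {α, β, γ}  = {α, γ} ∪ {β}
  [7 total]
Step 3 adds 1:
  {δ}  = complement {α, β, γ}
  [8 total]
Step 4: closed — nothing new.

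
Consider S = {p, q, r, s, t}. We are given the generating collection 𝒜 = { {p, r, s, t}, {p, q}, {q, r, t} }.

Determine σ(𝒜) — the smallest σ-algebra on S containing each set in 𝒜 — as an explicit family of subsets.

Initial family (5 sets): { {}, {p, q}, {q, r, t}, {p, r, s, t}, S }.
Iteration 1. New:
  {q}  = {p, r, s, t}ᶜ
  {p, s}  = {q, r, t}ᶜ
  {r, s, t}  = {p, q}ᶜ
  {p, q, r, t}  = {q, r, t} ∪ {p, q}
  (now 9)
Iteration 2 adds 3:
  {s}  = {p, q, r, t}ᶜ
  {p, q, s}  = {p, q} ∪ {p, s}
  {q, r, s, t}  = {r, s, t} ∪ {q}
  (now 12)
Iteration 3 (3 new):
  {p}  = {q, r, s, t}ᶜ
  {q, s}  = {s} ∪ {q}
  {r, t}  = {p, q, s}ᶜ
  (now 15)
Iteration 4. New:
  {p, r, t}  = {q, s}ᶜ
  (now 16)
Iteration 5 adds nothing — fixpoint reached.

Therefore σ(𝒜) = { {}, {p}, {q}, {s}, {p, q}, {p, s}, {q, s}, {r, t}, {p, q, s}, {p, r, t}, {q, r, t}, {r, s, t}, {p, q, r, t}, {p, r, s, t}, {q, r, s, t}, S } (|σ(𝒜)| = 16).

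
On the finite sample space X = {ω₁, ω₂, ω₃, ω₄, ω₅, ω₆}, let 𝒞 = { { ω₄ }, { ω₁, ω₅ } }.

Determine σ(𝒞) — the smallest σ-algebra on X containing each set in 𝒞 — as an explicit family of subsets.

Begin from { {  }, { ω₄ }, { ω₁, ω₅ }, X } (that is, 𝒞 plus ∅ and X).
Pass 1: 3 new —
  { ω₁, ω₄, ω₅ }  = { ω₄ } ∪ { ω₁, ω₅ }
  { ω₂, ω₃, ω₄, ω₆ }  = ᶜ of { ω₁, ω₅ }
  { ω₁, ω₂, ω₃, ω₅, ω₆ }  = ᶜ of { ω₄ }
  — 7 sets.
Pass 2. New:
  { ω₂, ω₃, ω₆ }  = ᶜ of { ω₁, ω₄, ω₅ }
  — 8 sets.
Pass 3 adds nothing — fixpoint reached.

Therefore σ(𝒞) = { {  }, { ω₄ }, { ω₁, ω₅ }, { ω₁, ω₄, ω₅ }, { ω₂, ω₃, ω₆ }, { ω₂, ω₃, ω₄, ω₆ }, { ω₁, ω₂, ω₃, ω₅, ω₆ }, X } (|σ(𝒞)| = 8).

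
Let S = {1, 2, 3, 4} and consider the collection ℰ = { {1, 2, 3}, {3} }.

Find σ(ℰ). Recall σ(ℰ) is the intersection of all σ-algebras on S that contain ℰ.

Start: ℰ ∪ {∅, S} = { ∅, {3}, {1, 2, 3}, S }.
Pass 1 (2 new):
  {4}  = complement {1, 2, 3}
  {1, 2, 4}  = complement {3}
  — 6 sets.
Pass 2: 1 new —
  {3, 4}  = {3} ∪ {4}
  — 7 sets.
Pass 3: 1 new —
  {1, 2}  = complement {3, 4}
  — 8 sets.
Pass 4: closed — nothing new.

|σ(ℰ)| = 8.  σ(ℰ) = { ∅, {3}, {4}, {1, 2}, {3, 4}, {1, 2, 3}, {1, 2, 4}, S }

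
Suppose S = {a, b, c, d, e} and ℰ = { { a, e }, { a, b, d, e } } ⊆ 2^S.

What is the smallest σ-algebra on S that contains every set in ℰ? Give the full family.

|σ(ℰ)| = 8.  σ(ℰ) = { {}, { c }, { a, e }, { b, d }, { a, c, e }, { b, c, d }, { a, b, d, e }, S }

Check:
Initial family (4 sets): { {}, { a, e }, { a, b, d, e }, S }.
Pass 1 adds 2:
  { c }  = { a, b, d, e }ᶜ
  { b, c, d }  = { a, e }ᶜ
  [6 total]
Pass 2: +1 →
  { a, c, e }  = { c } ∪ { a, e }
  [7 total]
Pass 3: +1 →
  { b, d }  = { a, c, e }ᶜ
  [8 total]
Pass 4: closed — nothing new.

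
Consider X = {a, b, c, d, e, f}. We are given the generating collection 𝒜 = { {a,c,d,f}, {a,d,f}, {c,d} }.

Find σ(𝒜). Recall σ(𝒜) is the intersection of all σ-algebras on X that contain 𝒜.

Seed the family with 𝒜 together with ∅ and X: { {}, {c,d}, {a,d,f}, {a,c,d,f}, X }.
Step 1: 3 new —
  {b,e}  = complement {a,c,d,f}
  {b,c,e}  = complement {a,d,f}
  {a,b,e,f}  = complement {c,d}
Step 2: +3 →
  {b,c,d,e}  = {b,e} ∪ {c,d}
  {a,b,c,e,f}  = {b,c,e} ∪ {a,b,e,f}
  {a,b,d,e,f}  = {b,e} ∪ {a,d,f}
Step 3: 3 new —
  {c}  = complement {a,b,d,e,f}
  {d}  = complement {a,b,c,e,f}
  {a,f}  = complement {b,c,d,e}
Step 4 (2 new):
  {a,c,f}  = {c} ∪ {a,f}
  {b,d,e}  = {b,e} ∪ {d}
Step 5: no new sets; the family is a σ-algebra.

|σ(𝒜)| = 16.  σ(𝒜) = { {}, {c}, {d}, {a,f}, {b,e}, {c,d}, {a,c,f}, {a,d,f}, {b,c,e}, {b,d,e}, {a,b,e,f}, {a,c,d,f}, {b,c,d,e}, {a,b,c,e,f}, {a,b,d,e,f}, X }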